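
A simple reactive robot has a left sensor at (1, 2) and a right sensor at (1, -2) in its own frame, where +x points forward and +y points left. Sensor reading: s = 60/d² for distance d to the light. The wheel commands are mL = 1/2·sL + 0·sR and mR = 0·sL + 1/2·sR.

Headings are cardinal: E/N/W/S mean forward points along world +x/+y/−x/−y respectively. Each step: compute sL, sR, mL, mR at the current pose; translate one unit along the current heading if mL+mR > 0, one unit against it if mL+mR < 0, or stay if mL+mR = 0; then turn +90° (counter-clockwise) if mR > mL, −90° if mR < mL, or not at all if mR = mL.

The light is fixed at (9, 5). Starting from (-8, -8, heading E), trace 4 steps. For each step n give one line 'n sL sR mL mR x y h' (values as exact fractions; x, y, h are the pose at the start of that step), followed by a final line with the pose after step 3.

0 60/377 60/481 30/377 30/481 -8 -8 E
1 15/98 3/26 15/196 3/52 -7 -8 S
2 12/109 60/433 6/109 30/433 -7 -9 W
3 2/15 30/293 1/15 15/293 -8 -9 S
final -8 -10 W

n=0: pose=(-8,-8,E); sL=60/377, sR=60/481; mL=30/377, mR=30/481; mL+mR=1980/13949 → advance +1; mR−mL=-240/13949 → turn -1·90°
n=1: pose=(-7,-8,S); sL=15/98, sR=3/26; mL=15/196, mR=3/52; mL+mR=171/1274 → advance +1; mR−mL=-12/637 → turn -1·90°
n=2: pose=(-7,-9,W); sL=12/109, sR=60/433; mL=6/109, mR=30/433; mL+mR=5868/47197 → advance +1; mR−mL=672/47197 → turn +1·90°
n=3: pose=(-8,-9,S); sL=2/15, sR=30/293; mL=1/15, mR=15/293; mL+mR=518/4395 → advance +1; mR−mL=-68/4395 → turn -1·90°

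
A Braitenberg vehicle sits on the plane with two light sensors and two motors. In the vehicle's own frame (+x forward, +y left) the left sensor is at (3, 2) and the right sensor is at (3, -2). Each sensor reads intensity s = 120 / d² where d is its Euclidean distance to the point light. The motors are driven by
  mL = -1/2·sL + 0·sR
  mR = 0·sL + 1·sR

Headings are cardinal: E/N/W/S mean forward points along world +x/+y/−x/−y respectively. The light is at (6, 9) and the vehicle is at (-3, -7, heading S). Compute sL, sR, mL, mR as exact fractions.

left sensor world pos  = (-1, -10); dL² = 410
right sensor world pos = (-5, -10); dR² = 482
sL = 120/410 = 12/41
sR = 120/482 = 60/241
mL = -1/2·sL + 0·sR = -6/41
mR = 0·sL + 1·sR = 60/241

12/41 60/241 -6/41 60/241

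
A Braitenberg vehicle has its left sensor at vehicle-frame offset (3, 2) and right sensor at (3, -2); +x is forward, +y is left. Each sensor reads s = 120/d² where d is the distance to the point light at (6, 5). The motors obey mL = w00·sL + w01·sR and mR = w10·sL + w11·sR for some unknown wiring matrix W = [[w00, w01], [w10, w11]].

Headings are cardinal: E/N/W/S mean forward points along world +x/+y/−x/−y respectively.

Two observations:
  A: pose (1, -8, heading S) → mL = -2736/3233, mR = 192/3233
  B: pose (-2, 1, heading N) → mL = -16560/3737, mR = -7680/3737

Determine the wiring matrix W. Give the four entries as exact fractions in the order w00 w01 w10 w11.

obs A: pose=(1,-8,S) → sL=24/53, sR=24/61, mL=-2736/3233, mR=192/3233
obs B: pose=(-2,1,N) → sL=120/101, sR=120/37, mL=-16560/3737, mR=-7680/3737
sensor matrix S = [[24/53, 24/61], [120/101, 120/37]]; det S = 12096000/12081721
solve [mL_A; mL_B] = S·[w00; w01] and [mR_A; mR_B] = S·[w10; w11]:
  w00 = -1, w01 = -1, w10 = 1, w11 = -1

-1 -1 1 -1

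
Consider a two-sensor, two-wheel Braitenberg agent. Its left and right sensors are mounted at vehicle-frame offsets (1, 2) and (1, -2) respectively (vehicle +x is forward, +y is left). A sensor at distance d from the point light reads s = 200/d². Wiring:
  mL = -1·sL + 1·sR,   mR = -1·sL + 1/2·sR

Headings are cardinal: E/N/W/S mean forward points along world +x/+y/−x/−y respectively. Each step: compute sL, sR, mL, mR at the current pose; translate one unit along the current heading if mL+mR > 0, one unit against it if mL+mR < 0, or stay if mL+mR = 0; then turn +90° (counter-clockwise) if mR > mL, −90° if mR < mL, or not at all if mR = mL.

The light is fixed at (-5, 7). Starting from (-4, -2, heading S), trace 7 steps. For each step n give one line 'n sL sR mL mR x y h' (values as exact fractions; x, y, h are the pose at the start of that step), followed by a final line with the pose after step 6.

0 200/109 200/101 1600/11009 -9300/11009 -4 -2 S
1 2 50/9 32/9 7/9 -4 -1 W
2 200/53 200/53 0 -100/53 -5 -1 N
3 4 100/61 -144/61 -194/61 -5 -2 E
4 200/101 200/109 -1600/11009 -11700/11009 -6 -2 S
5 25/13 5 40/13 15/26 -6 -1 W
6 40/13 200/49 640/637 -660/637 -7 -1 N
final -7 -2 E

n=0: pose=(-4,-2,S); sL=200/109, sR=200/101; mL=1600/11009, mR=-9300/11009; mL+mR=-7700/11009 → advance -1; mR−mL=-100/101 → turn -1·90°
n=1: pose=(-4,-1,W); sL=2, sR=50/9; mL=32/9, mR=7/9; mL+mR=13/3 → advance +1; mR−mL=-25/9 → turn -1·90°
n=2: pose=(-5,-1,N); sL=200/53, sR=200/53; mL=0, mR=-100/53; mL+mR=-100/53 → advance -1; mR−mL=-100/53 → turn -1·90°
n=3: pose=(-5,-2,E); sL=4, sR=100/61; mL=-144/61, mR=-194/61; mL+mR=-338/61 → advance -1; mR−mL=-50/61 → turn -1·90°
n=4: pose=(-6,-2,S); sL=200/101, sR=200/109; mL=-1600/11009, mR=-11700/11009; mL+mR=-13300/11009 → advance -1; mR−mL=-100/109 → turn -1·90°
n=5: pose=(-6,-1,W); sL=25/13, sR=5; mL=40/13, mR=15/26; mL+mR=95/26 → advance +1; mR−mL=-5/2 → turn -1·90°
n=6: pose=(-7,-1,N); sL=40/13, sR=200/49; mL=640/637, mR=-660/637; mL+mR=-20/637 → advance -1; mR−mL=-100/49 → turn -1·90°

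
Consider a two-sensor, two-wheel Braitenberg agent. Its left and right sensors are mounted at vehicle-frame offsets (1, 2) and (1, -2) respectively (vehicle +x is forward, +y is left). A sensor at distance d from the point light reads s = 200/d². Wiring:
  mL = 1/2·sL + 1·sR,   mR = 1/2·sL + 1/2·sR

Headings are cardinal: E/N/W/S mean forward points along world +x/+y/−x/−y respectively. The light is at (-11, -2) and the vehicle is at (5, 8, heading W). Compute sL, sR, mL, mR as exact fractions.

left sensor world pos  = (4, 6); dL² = 289
right sensor world pos = (4, 10); dR² = 369
sL = 200/289 = 200/289
sR = 200/369 = 200/369
mL = 1/2·sL + 1·sR = 94700/106641
mR = 1/2·sL + 1/2·sR = 65800/106641

200/289 200/369 94700/106641 65800/106641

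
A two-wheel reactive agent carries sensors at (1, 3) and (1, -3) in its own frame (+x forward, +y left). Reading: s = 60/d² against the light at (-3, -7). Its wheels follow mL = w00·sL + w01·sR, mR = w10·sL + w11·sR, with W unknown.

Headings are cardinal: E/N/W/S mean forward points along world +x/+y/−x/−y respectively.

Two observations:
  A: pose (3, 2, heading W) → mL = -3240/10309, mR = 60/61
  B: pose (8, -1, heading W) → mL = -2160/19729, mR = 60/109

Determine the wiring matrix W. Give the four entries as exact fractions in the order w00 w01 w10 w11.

obs A: pose=(3,2,W) → sL=60/61, sR=60/169, mL=-3240/10309, mR=60/61
obs B: pose=(8,-1,W) → sL=60/109, sR=60/181, mL=-2160/19729, mR=60/109
sensor matrix S = [[60/61, 60/169], [60/109, 60/181]]; det S = 26568000/203386261
solve [mL_A; mL_B] = S·[w00; w01] and [mR_A; mR_B] = S·[w10; w11]:
  w00 = -1/2, w01 = 1/2, w10 = 1, w11 = 0

-1/2 1/2 1 0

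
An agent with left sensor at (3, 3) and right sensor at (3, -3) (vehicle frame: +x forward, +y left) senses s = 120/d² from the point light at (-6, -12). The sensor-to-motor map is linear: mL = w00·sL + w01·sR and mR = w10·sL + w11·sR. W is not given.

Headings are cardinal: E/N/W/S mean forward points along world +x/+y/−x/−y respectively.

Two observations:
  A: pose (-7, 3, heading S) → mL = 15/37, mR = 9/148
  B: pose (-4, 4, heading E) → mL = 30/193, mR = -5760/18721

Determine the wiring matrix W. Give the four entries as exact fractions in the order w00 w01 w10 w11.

1/2 0 1 -1

obs A: pose=(-7,3,S) → sL=30/37, sR=3/4, mL=15/37, mR=9/148
obs B: pose=(-4,4,E) → sL=60/193, sR=60/97, mL=30/193, mR=-5760/18721
sensor matrix S = [[30/37, 3/4], [60/193, 60/97]]; det S = 185895/692677
solve [mL_A; mL_B] = S·[w00; w01] and [mR_A; mR_B] = S·[w10; w11]:
  w00 = 1/2, w01 = 0, w10 = 1, w11 = -1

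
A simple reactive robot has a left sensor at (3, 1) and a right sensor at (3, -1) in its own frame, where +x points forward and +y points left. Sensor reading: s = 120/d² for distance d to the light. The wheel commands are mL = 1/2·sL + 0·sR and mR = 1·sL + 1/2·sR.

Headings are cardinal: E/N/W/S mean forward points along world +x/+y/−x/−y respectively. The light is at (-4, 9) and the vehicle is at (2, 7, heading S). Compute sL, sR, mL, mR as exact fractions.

left sensor world pos  = (3, 4); dL² = 74
right sensor world pos = (1, 4); dR² = 50
sL = 120/74 = 60/37
sR = 120/50 = 12/5
mL = 1/2·sL + 0·sR = 30/37
mR = 1·sL + 1/2·sR = 522/185

60/37 12/5 30/37 522/185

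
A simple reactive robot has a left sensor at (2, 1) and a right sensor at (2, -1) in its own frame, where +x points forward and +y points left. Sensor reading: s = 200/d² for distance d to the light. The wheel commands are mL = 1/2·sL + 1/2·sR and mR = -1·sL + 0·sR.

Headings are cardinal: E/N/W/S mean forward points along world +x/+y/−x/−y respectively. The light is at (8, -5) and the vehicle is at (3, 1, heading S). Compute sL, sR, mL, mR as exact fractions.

25/4 50/13 525/104 -25/4

left sensor world pos  = (4, -1); dL² = 32
right sensor world pos = (2, -1); dR² = 52
sL = 200/32 = 25/4
sR = 200/52 = 50/13
mL = 1/2·sL + 1/2·sR = 525/104
mR = -1·sL + 0·sR = -25/4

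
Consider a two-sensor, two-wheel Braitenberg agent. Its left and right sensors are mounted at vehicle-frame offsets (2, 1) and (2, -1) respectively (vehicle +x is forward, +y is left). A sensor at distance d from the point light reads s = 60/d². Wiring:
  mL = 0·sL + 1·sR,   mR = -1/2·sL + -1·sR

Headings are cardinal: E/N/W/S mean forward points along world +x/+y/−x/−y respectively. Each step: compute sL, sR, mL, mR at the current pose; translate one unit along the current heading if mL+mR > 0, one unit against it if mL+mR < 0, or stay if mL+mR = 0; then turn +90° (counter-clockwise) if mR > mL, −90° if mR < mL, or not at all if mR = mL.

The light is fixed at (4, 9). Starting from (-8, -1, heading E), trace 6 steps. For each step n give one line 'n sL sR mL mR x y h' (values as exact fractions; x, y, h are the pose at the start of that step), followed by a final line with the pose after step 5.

n=0: pose=(-8,-1,E); sL=60/181, sR=60/221; mL=60/221, mR=-17490/40001; mL+mR=-30/181 → advance -1; mR−mL=-28350/40001 → turn -1·90°
n=1: pose=(-9,-1,S); sL=5/24, sR=3/17; mL=3/17, mR=-229/816; mL+mR=-5/48 → advance -1; mR−mL=-373/816 → turn -1·90°
n=2: pose=(-9,0,W); sL=12/65, sR=60/289; mL=60/289, mR=-5634/18785; mL+mR=-6/65 → advance -1; mR−mL=-9534/18785 → turn -1·90°
n=3: pose=(-8,0,N); sL=30/109, sR=6/17; mL=6/17, mR=-909/1853; mL+mR=-15/109 → advance -1; mR−mL=-1563/1853 → turn -1·90°
n=4: pose=(-8,-1,E); sL=60/181, sR=60/221; mL=60/221, mR=-17490/40001; mL+mR=-30/181 → advance -1; mR−mL=-28350/40001 → turn -1·90°
n=5: pose=(-9,-1,S); sL=5/24, sR=3/17; mL=3/17, mR=-229/816; mL+mR=-5/48 → advance -1; mR−mL=-373/816 → turn -1·90°

0 60/181 60/221 60/221 -17490/40001 -8 -1 E
1 5/24 3/17 3/17 -229/816 -9 -1 S
2 12/65 60/289 60/289 -5634/18785 -9 0 W
3 30/109 6/17 6/17 -909/1853 -8 0 N
4 60/181 60/221 60/221 -17490/40001 -8 -1 E
5 5/24 3/17 3/17 -229/816 -9 -1 S
final -9 0 W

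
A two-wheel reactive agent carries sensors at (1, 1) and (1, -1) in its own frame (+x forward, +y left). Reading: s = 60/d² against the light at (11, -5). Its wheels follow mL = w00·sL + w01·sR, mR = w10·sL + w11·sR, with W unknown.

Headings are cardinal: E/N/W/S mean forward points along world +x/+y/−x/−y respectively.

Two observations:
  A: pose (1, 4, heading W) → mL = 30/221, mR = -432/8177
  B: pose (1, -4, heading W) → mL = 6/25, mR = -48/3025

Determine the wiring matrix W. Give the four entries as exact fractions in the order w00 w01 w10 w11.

obs A: pose=(1,4,W) → sL=12/37, sR=60/221, mL=30/221, mR=-432/8177
obs B: pose=(1,-4,W) → sL=60/121, sR=12/25, mL=6/25, mR=-48/3025
sensor matrix S = [[12/37, 60/221], [60/121, 12/25]]; det S = 520704/24735425
solve [mL_A; mL_B] = S·[w00; w01] and [mR_A; mR_B] = S·[w10; w11]:
  w00 = 0, w01 = 1/2, w10 = -1, w11 = 1

0 1/2 -1 1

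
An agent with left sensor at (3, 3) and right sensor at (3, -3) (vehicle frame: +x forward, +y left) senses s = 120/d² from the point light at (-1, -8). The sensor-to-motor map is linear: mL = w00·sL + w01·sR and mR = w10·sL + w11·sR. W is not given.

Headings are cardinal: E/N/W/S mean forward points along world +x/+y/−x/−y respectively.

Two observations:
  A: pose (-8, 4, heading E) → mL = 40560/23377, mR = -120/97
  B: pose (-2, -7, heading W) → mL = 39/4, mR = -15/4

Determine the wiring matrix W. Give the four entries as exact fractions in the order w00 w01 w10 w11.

1 1 0 -1

obs A: pose=(-8,4,E) → sL=120/241, sR=120/97, mL=40560/23377, mR=-120/97
obs B: pose=(-2,-7,W) → sL=6, sR=15/4, mL=39/4, mR=-15/4
sensor matrix S = [[120/241, 120/97], [6, 15/4]]; det S = -129870/23377
solve [mL_A; mL_B] = S·[w00; w01] and [mR_A; mR_B] = S·[w10; w11]:
  w00 = 1, w01 = 1, w10 = 0, w11 = -1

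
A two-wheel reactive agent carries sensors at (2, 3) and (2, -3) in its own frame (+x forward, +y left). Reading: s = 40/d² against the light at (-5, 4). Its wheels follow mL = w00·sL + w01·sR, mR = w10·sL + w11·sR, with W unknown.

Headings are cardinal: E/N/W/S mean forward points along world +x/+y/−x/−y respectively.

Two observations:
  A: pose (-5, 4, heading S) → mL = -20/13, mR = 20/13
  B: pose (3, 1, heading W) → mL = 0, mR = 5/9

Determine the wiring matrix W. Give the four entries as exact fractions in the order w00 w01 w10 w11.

obs A: pose=(-5,4,S) → sL=40/13, sR=40/13, mL=-20/13, mR=20/13
obs B: pose=(3,1,W) → sL=5/9, sR=10/9, mL=0, mR=5/9
sensor matrix S = [[40/13, 40/13], [5/9, 10/9]]; det S = 200/117
solve [mL_A; mL_B] = S·[w00; w01] and [mR_A; mR_B] = S·[w10; w11]:
  w00 = -1, w01 = 1/2, w10 = 0, w11 = 1/2

-1 1/2 0 1/2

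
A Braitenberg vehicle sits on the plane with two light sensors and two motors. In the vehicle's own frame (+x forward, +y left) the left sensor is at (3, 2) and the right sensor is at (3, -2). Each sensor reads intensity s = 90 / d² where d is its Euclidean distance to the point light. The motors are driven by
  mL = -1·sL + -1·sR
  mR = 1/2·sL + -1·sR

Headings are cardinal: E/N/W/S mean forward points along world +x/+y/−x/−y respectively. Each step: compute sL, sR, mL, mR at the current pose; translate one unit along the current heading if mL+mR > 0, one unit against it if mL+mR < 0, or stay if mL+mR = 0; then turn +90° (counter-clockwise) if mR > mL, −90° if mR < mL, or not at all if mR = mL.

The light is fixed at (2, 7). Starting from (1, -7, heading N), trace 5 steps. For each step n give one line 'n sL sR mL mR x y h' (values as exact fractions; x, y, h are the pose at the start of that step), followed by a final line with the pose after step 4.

n=0: pose=(1,-7,N); sL=9/13, sR=45/61; mL=-1134/793, mR=-621/1586; mL+mR=-2889/1586 → advance -1; mR−mL=27/26 → turn +1·90°
n=1: pose=(1,-8,W); sL=18/61, sR=18/37; mL=-1764/2257, mR=-765/2257; mL+mR=-2529/2257 → advance -1; mR−mL=27/61 → turn +1·90°
n=2: pose=(2,-8,S); sL=45/164, sR=45/164; mL=-45/82, mR=-45/328; mL+mR=-225/328 → advance -1; mR−mL=135/328 → turn +1·90°
n=3: pose=(2,-7,E); sL=10/17, sR=18/53; mL=-836/901, mR=-41/901; mL+mR=-877/901 → advance -1; mR−mL=15/17 → turn +1·90°
n=4: pose=(1,-7,N); sL=9/13, sR=45/61; mL=-1134/793, mR=-621/1586; mL+mR=-2889/1586 → advance -1; mR−mL=27/26 → turn +1·90°

0 9/13 45/61 -1134/793 -621/1586 1 -7 N
1 18/61 18/37 -1764/2257 -765/2257 1 -8 W
2 45/164 45/164 -45/82 -45/328 2 -8 S
3 10/17 18/53 -836/901 -41/901 2 -7 E
4 9/13 45/61 -1134/793 -621/1586 1 -7 N
final 1 -8 W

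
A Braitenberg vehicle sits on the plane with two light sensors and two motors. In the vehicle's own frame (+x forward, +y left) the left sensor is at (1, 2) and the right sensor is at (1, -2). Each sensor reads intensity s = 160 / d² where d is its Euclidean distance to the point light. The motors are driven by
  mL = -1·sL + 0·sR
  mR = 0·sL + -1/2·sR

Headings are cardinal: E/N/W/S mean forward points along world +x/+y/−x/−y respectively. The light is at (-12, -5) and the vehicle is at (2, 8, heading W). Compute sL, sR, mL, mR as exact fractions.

16/29 80/197 -16/29 -40/197

left sensor world pos  = (1, 6); dL² = 290
right sensor world pos = (1, 10); dR² = 394
sL = 160/290 = 16/29
sR = 160/394 = 80/197
mL = -1·sL + 0·sR = -16/29
mR = 0·sL + -1/2·sR = -40/197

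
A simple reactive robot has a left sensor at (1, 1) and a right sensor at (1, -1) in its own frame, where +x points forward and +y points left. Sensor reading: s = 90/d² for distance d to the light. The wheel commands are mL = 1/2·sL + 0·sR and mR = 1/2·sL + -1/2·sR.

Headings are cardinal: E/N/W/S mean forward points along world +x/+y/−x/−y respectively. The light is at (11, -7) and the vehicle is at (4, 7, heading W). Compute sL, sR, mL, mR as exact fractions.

left sensor world pos  = (3, 6); dL² = 233
right sensor world pos = (3, 8); dR² = 289
sL = 90/233 = 90/233
sR = 90/289 = 90/289
mL = 1/2·sL + 0·sR = 45/233
mR = 1/2·sL + -1/2·sR = 2520/67337

90/233 90/289 45/233 2520/67337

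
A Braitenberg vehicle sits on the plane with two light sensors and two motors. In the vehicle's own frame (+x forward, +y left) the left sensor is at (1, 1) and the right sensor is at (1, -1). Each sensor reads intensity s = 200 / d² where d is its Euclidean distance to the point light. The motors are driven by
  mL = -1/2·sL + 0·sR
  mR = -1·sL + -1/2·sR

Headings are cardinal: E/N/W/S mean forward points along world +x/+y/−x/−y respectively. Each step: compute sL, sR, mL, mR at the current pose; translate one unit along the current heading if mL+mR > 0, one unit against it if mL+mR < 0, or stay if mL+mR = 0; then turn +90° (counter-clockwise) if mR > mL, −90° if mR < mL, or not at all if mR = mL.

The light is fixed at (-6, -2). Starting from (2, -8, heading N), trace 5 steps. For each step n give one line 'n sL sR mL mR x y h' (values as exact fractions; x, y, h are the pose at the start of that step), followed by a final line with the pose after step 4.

n=0: pose=(2,-8,N); sL=100/37, sR=100/53; mL=-50/37, mR=-7150/1961; mL+mR=-9800/1961 → advance -1; mR−mL=-4500/1961 → turn -1·90°
n=1: pose=(2,-9,E); sL=200/117, sR=40/29; mL=-100/117, mR=-8140/3393; mL+mR=-3680/1131 → advance -1; mR−mL=-5240/3393 → turn -1·90°
n=2: pose=(1,-9,S); sL=25/16, sR=2; mL=-25/32, mR=-41/16; mL+mR=-107/32 → advance -1; mR−mL=-57/32 → turn -1·90°
n=3: pose=(1,-8,W); sL=40/17, sR=200/61; mL=-20/17, mR=-4140/1037; mL+mR=-5360/1037 → advance -1; mR−mL=-2920/1037 → turn -1·90°
n=4: pose=(2,-8,N); sL=100/37, sR=100/53; mL=-50/37, mR=-7150/1961; mL+mR=-9800/1961 → advance -1; mR−mL=-4500/1961 → turn -1·90°

0 100/37 100/53 -50/37 -7150/1961 2 -8 N
1 200/117 40/29 -100/117 -8140/3393 2 -9 E
2 25/16 2 -25/32 -41/16 1 -9 S
3 40/17 200/61 -20/17 -4140/1037 1 -8 W
4 100/37 100/53 -50/37 -7150/1961 2 -8 N
final 2 -9 E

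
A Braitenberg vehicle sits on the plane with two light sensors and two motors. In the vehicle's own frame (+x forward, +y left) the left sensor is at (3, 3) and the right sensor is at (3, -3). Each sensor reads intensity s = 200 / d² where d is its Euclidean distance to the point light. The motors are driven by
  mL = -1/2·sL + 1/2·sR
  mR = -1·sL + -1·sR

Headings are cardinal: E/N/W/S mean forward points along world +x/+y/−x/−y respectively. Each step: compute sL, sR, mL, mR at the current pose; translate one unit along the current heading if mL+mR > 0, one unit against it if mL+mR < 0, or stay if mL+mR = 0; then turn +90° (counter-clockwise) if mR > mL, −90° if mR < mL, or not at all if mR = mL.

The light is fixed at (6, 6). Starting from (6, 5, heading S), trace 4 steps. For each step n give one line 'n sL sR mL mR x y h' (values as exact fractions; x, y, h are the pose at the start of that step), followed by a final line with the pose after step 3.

n=0: pose=(6,5,S); sL=8, sR=8; mL=0, mR=-16; mL+mR=-16 → advance -1; mR−mL=-16 → turn -1·90°
n=1: pose=(6,6,W); sL=100/9, sR=100/9; mL=0, mR=-200/9; mL+mR=-200/9 → advance -1; mR−mL=-200/9 → turn -1·90°
n=2: pose=(7,6,N); sL=200/13, sR=8; mL=-48/13, mR=-304/13; mL+mR=-352/13 → advance -1; mR−mL=-256/13 → turn -1·90°
n=3: pose=(7,5,E); sL=10, sR=25/4; mL=-15/8, mR=-65/4; mL+mR=-145/8 → advance -1; mR−mL=-115/8 → turn -1·90°

0 8 8 0 -16 6 5 S
1 100/9 100/9 0 -200/9 6 6 W
2 200/13 8 -48/13 -304/13 7 6 N
3 10 25/4 -15/8 -65/4 7 5 E
final 6 5 S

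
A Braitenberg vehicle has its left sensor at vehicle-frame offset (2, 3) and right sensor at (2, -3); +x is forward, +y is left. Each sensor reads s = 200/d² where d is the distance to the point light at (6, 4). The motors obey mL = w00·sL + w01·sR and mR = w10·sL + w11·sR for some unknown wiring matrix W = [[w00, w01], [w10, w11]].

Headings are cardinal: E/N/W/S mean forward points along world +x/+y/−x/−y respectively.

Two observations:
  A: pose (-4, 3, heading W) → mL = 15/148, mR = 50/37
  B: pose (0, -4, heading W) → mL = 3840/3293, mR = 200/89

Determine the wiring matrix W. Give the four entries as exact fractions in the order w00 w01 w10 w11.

-1 1 0 1

obs A: pose=(-4,3,W) → sL=5/4, sR=50/37, mL=15/148, mR=50/37
obs B: pose=(0,-4,W) → sL=40/37, sR=200/89, mL=3840/3293, mR=200/89
sensor matrix S = [[5/4, 50/37], [40/37, 200/89]]; det S = 164250/121841
solve [mL_A; mL_B] = S·[w00; w01] and [mR_A; mR_B] = S·[w10; w11]:
  w00 = -1, w01 = 1, w10 = 0, w11 = 1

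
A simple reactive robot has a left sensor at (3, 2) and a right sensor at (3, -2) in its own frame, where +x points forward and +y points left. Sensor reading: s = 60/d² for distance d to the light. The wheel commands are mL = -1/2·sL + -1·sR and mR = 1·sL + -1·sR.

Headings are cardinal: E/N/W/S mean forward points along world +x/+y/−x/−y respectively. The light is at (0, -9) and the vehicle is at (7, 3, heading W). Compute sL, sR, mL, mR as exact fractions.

left sensor world pos  = (4, 1); dL² = 116
right sensor world pos = (4, 5); dR² = 212
sL = 60/116 = 15/29
sR = 60/212 = 15/53
mL = -1/2·sL + -1·sR = -1665/3074
mR = 1·sL + -1·sR = 360/1537

15/29 15/53 -1665/3074 360/1537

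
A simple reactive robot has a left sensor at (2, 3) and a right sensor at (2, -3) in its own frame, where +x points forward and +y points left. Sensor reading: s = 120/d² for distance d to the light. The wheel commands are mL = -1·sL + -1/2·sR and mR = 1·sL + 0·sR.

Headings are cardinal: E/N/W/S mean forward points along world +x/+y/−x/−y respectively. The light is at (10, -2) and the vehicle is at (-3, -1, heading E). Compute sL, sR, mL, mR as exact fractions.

left sensor world pos  = (-1, 2); dL² = 137
right sensor world pos = (-1, -4); dR² = 125
sL = 120/137 = 120/137
sR = 120/125 = 24/25
mL = -1·sL + -1/2·sR = -4644/3425
mR = 1·sL + 0·sR = 120/137

120/137 24/25 -4644/3425 120/137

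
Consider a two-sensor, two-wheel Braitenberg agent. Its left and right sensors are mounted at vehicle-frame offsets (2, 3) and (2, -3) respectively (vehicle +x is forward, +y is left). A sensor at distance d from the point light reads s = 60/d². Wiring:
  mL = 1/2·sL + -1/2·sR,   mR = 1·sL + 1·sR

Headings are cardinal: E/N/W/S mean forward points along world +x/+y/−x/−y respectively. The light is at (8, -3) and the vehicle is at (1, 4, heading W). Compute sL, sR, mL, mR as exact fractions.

60/97 60/181 2520/17557 16680/17557

left sensor world pos  = (-1, 1); dL² = 97
right sensor world pos = (-1, 7); dR² = 181
sL = 60/97 = 60/97
sR = 60/181 = 60/181
mL = 1/2·sL + -1/2·sR = 2520/17557
mR = 1·sL + 1·sR = 16680/17557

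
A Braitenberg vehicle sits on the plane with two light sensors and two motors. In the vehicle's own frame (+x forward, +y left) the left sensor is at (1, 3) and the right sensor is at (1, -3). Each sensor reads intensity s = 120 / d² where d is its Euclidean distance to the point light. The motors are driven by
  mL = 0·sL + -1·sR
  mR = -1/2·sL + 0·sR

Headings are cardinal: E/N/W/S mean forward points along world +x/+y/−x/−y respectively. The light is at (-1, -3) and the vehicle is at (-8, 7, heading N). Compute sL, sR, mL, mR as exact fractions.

120/221 120/137 -120/137 -60/221

left sensor world pos  = (-11, 8); dL² = 221
right sensor world pos = (-5, 8); dR² = 137
sL = 120/221 = 120/221
sR = 120/137 = 120/137
mL = 0·sL + -1·sR = -120/137
mR = -1/2·sL + 0·sR = -60/221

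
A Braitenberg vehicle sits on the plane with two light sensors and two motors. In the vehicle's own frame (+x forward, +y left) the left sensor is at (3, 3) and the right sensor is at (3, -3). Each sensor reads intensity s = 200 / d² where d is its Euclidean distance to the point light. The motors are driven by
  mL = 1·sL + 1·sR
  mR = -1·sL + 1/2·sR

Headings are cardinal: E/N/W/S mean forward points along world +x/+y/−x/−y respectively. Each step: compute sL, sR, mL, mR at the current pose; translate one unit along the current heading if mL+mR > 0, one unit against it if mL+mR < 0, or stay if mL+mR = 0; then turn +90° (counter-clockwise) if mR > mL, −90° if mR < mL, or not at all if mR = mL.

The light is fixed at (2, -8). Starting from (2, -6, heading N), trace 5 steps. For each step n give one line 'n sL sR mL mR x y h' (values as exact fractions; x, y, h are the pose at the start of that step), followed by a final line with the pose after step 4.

0 100/17 100/17 200/17 -50/17 2 -6 N
1 40/9 200/9 80/3 20/3 2 -5 E
2 25/2 50 125/2 25/2 3 -5 S
3 40 200/29 1360/29 -1060/29 3 -6 W
4 100/17 100/17 200/17 -50/17 2 -6 N
final 2 -5 E

n=0: pose=(2,-6,N); sL=100/17, sR=100/17; mL=200/17, mR=-50/17; mL+mR=150/17 → advance +1; mR−mL=-250/17 → turn -1·90°
n=1: pose=(2,-5,E); sL=40/9, sR=200/9; mL=80/3, mR=20/3; mL+mR=100/3 → advance +1; mR−mL=-20 → turn -1·90°
n=2: pose=(3,-5,S); sL=25/2, sR=50; mL=125/2, mR=25/2; mL+mR=75 → advance +1; mR−mL=-50 → turn -1·90°
n=3: pose=(3,-6,W); sL=40, sR=200/29; mL=1360/29, mR=-1060/29; mL+mR=300/29 → advance +1; mR−mL=-2420/29 → turn -1·90°
n=4: pose=(2,-6,N); sL=100/17, sR=100/17; mL=200/17, mR=-50/17; mL+mR=150/17 → advance +1; mR−mL=-250/17 → turn -1·90°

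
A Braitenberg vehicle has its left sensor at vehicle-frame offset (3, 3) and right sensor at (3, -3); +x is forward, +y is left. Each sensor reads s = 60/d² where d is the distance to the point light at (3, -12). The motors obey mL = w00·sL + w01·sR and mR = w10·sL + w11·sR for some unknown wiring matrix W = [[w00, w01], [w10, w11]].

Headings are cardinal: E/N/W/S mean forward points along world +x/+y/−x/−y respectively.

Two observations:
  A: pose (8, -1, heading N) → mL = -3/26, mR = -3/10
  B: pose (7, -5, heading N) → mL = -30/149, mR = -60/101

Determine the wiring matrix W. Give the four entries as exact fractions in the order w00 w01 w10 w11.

0 -1/2 -1 0

obs A: pose=(8,-1,N) → sL=3/10, sR=3/13, mL=-3/26, mR=-3/10
obs B: pose=(7,-5,N) → sL=60/101, sR=60/149, mL=-30/149, mR=-60/101
sensor matrix S = [[3/10, 3/13], [60/101, 60/149]]; det S = -3186/195637
solve [mL_A; mL_B] = S·[w00; w01] and [mR_A; mR_B] = S·[w10; w11]:
  w00 = 0, w01 = -1/2, w10 = -1, w11 = 0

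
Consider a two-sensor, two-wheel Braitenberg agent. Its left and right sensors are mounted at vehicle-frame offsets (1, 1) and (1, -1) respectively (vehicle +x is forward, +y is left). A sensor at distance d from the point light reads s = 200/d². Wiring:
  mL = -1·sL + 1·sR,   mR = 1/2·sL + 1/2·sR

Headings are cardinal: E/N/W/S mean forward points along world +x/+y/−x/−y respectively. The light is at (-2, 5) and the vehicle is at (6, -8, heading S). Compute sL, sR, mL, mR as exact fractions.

left sensor world pos  = (7, -9); dL² = 277
right sensor world pos = (5, -9); dR² = 245
sL = 200/277 = 200/277
sR = 200/245 = 40/49
mL = -1·sL + 1·sR = 1280/13573
mR = 1/2·sL + 1/2·sR = 10440/13573

200/277 40/49 1280/13573 10440/13573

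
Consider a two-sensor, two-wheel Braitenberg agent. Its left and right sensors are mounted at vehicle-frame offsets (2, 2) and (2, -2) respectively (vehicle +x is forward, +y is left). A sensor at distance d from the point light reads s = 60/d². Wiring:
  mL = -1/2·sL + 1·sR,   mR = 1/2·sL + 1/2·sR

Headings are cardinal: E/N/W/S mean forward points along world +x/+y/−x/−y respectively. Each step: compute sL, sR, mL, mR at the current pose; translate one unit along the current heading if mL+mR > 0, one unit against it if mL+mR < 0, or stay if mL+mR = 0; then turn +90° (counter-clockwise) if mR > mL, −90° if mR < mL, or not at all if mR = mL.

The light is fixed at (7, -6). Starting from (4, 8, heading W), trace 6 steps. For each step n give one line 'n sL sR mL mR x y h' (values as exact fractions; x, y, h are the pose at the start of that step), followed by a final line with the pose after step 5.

n=0: pose=(4,8,W); sL=60/169, sR=60/281; mL=1710/47489, mR=13500/47489; mL+mR=90/281 → advance +1; mR−mL=11790/47489 → turn +1·90°
n=1: pose=(3,8,S); sL=15/37, sR=1/3; mL=29/222, mR=41/111; mL+mR=1/2 → advance +1; mR−mL=53/222 → turn +1·90°
n=2: pose=(3,7,E); sL=60/229, sR=12/25; mL=1998/5725, mR=2124/5725; mL+mR=18/25 → advance +1; mR−mL=126/5725 → turn +1·90°
n=3: pose=(4,7,N); sL=6/25, sR=30/113; mL=411/2825, mR=714/2825; mL+mR=45/113 → advance +1; mR−mL=303/2825 → turn +1·90°
n=4: pose=(4,8,W); sL=60/169, sR=60/281; mL=1710/47489, mR=13500/47489; mL+mR=90/281 → advance +1; mR−mL=11790/47489 → turn +1·90°
n=5: pose=(3,8,S); sL=15/37, sR=1/3; mL=29/222, mR=41/111; mL+mR=1/2 → advance +1; mR−mL=53/222 → turn +1·90°

0 60/169 60/281 1710/47489 13500/47489 4 8 W
1 15/37 1/3 29/222 41/111 3 8 S
2 60/229 12/25 1998/5725 2124/5725 3 7 E
3 6/25 30/113 411/2825 714/2825 4 7 N
4 60/169 60/281 1710/47489 13500/47489 4 8 W
5 15/37 1/3 29/222 41/111 3 8 S
final 3 7 E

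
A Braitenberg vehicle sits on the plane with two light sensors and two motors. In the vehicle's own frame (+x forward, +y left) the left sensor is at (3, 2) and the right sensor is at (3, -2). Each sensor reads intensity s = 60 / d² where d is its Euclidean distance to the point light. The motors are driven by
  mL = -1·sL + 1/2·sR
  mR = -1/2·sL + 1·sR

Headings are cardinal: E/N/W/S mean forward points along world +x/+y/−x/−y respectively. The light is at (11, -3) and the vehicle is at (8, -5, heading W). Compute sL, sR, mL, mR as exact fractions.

15/13 5/3 -25/78 85/78

left sensor world pos  = (5, -7); dL² = 52
right sensor world pos = (5, -3); dR² = 36
sL = 60/52 = 15/13
sR = 60/36 = 5/3
mL = -1·sL + 1/2·sR = -25/78
mR = -1/2·sL + 1·sR = 85/78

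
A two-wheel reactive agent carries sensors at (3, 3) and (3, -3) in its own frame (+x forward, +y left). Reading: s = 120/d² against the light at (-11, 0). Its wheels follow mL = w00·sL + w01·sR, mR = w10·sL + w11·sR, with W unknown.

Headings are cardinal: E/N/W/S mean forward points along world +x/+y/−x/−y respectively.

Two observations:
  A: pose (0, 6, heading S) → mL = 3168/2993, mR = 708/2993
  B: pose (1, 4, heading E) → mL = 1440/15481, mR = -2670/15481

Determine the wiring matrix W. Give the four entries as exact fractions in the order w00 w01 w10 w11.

obs A: pose=(0,6,S) → sL=24/41, sR=120/73, mL=3168/2993, mR=708/2993
obs B: pose=(1,4,E) → sL=60/137, sR=60/113, mL=1440/15481, mR=-2670/15481
sensor matrix S = [[24/41, 120/73], [60/137, 60/113]]; det S = -18956160/46334633
solve [mL_A; mL_B] = S·[w00; w01] and [mR_A; mR_B] = S·[w10; w11]:
  w00 = -1, w01 = 1, w10 = -1, w11 = 1/2

-1 1 -1 1/2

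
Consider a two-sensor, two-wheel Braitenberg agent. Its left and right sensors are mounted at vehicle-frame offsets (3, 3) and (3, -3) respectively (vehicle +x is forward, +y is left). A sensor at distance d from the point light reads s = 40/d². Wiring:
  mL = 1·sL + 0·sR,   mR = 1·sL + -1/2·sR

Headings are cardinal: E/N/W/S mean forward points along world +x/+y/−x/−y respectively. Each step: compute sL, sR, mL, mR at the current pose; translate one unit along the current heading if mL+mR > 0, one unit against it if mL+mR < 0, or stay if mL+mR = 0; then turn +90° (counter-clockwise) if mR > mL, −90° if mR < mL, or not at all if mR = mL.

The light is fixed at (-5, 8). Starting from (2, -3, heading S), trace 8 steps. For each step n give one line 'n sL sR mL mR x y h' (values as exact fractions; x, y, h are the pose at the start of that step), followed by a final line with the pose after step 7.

0 5/37 10/53 5/37 80/1961 2 -3 S
1 40/241 40/97 40/241 -940/23377 2 -4 W
2 4/9 20/81 4/9 26/81 1 -4 N
3 8/29 40/277 8/29 1636/8033 1 -3 E
4 5/37 10/53 5/37 80/1961 2 -3 S
5 40/241 40/97 40/241 -940/23377 2 -4 W
6 4/9 20/81 4/9 26/81 1 -4 N
7 8/29 40/277 8/29 1636/8033 1 -3 E
final 2 -3 S

n=0: pose=(2,-3,S); sL=5/37, sR=10/53; mL=5/37, mR=80/1961; mL+mR=345/1961 → advance +1; mR−mL=-5/53 → turn -1·90°
n=1: pose=(2,-4,W); sL=40/241, sR=40/97; mL=40/241, mR=-940/23377; mL+mR=2940/23377 → advance +1; mR−mL=-20/97 → turn -1·90°
n=2: pose=(1,-4,N); sL=4/9, sR=20/81; mL=4/9, mR=26/81; mL+mR=62/81 → advance +1; mR−mL=-10/81 → turn -1·90°
n=3: pose=(1,-3,E); sL=8/29, sR=40/277; mL=8/29, mR=1636/8033; mL+mR=3852/8033 → advance +1; mR−mL=-20/277 → turn -1·90°
n=4: pose=(2,-3,S); sL=5/37, sR=10/53; mL=5/37, mR=80/1961; mL+mR=345/1961 → advance +1; mR−mL=-5/53 → turn -1·90°
n=5: pose=(2,-4,W); sL=40/241, sR=40/97; mL=40/241, mR=-940/23377; mL+mR=2940/23377 → advance +1; mR−mL=-20/97 → turn -1·90°
n=6: pose=(1,-4,N); sL=4/9, sR=20/81; mL=4/9, mR=26/81; mL+mR=62/81 → advance +1; mR−mL=-10/81 → turn -1·90°
n=7: pose=(1,-3,E); sL=8/29, sR=40/277; mL=8/29, mR=1636/8033; mL+mR=3852/8033 → advance +1; mR−mL=-20/277 → turn -1·90°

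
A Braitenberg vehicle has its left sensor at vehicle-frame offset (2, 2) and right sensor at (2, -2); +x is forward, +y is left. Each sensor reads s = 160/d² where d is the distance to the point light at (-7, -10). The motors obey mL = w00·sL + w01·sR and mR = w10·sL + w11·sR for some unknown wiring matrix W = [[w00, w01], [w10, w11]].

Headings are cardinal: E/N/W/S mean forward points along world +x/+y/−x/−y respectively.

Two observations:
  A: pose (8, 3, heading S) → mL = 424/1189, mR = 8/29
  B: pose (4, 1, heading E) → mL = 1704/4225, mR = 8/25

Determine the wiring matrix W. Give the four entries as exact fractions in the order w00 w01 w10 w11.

obs A: pose=(8,3,S) → sL=16/41, sR=16/29, mL=424/1189, mR=8/29
obs B: pose=(4,1,E) → sL=80/169, sR=16/25, mL=1704/4225, mR=8/25
sensor matrix S = [[16/41, 16/29], [80/169, 16/25]]; det S = -57344/5023525
solve [mL_A; mL_B] = S·[w00; w01] and [mR_A; mR_B] = S·[w10; w11]:
  w00 = -1/2, w01 = 1, w10 = 0, w11 = 1/2

-1/2 1 0 1/2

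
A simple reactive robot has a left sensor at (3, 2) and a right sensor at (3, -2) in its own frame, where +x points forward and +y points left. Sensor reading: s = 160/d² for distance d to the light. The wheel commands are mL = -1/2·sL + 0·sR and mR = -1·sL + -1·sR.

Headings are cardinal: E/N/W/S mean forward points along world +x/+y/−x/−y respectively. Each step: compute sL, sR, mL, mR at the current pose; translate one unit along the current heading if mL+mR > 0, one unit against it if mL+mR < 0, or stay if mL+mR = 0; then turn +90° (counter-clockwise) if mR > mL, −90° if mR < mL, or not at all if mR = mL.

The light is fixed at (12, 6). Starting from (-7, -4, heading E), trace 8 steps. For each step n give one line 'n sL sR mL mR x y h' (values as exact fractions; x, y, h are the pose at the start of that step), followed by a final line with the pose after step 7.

0 1/2 2/5 -1/4 -9/10 -7 -4 E
1 160/493 160/653 -80/493 -183360/321929 -8 -4 S
2 16/65 80/289 -8/65 -9824/18785 -8 -3 W
3 160/477 32/65 -80/477 -25664/31005 -7 -3 N
4 1/2 2/5 -1/4 -9/10 -7 -4 E
5 160/493 160/653 -80/493 -183360/321929 -8 -4 S
6 16/65 80/289 -8/65 -9824/18785 -8 -3 W
7 160/477 32/65 -80/477 -25664/31005 -7 -3 N
final -7 -4 E

n=0: pose=(-7,-4,E); sL=1/2, sR=2/5; mL=-1/4, mR=-9/10; mL+mR=-23/20 → advance -1; mR−mL=-13/20 → turn -1·90°
n=1: pose=(-8,-4,S); sL=160/493, sR=160/653; mL=-80/493, mR=-183360/321929; mL+mR=-235600/321929 → advance -1; mR−mL=-131120/321929 → turn -1·90°
n=2: pose=(-8,-3,W); sL=16/65, sR=80/289; mL=-8/65, mR=-9824/18785; mL+mR=-12136/18785 → advance -1; mR−mL=-7512/18785 → turn -1·90°
n=3: pose=(-7,-3,N); sL=160/477, sR=32/65; mL=-80/477, mR=-25664/31005; mL+mR=-10288/10335 → advance -1; mR−mL=-20464/31005 → turn -1·90°
n=4: pose=(-7,-4,E); sL=1/2, sR=2/5; mL=-1/4, mR=-9/10; mL+mR=-23/20 → advance -1; mR−mL=-13/20 → turn -1·90°
n=5: pose=(-8,-4,S); sL=160/493, sR=160/653; mL=-80/493, mR=-183360/321929; mL+mR=-235600/321929 → advance -1; mR−mL=-131120/321929 → turn -1·90°
n=6: pose=(-8,-3,W); sL=16/65, sR=80/289; mL=-8/65, mR=-9824/18785; mL+mR=-12136/18785 → advance -1; mR−mL=-7512/18785 → turn -1·90°
n=7: pose=(-7,-3,N); sL=160/477, sR=32/65; mL=-80/477, mR=-25664/31005; mL+mR=-10288/10335 → advance -1; mR−mL=-20464/31005 → turn -1·90°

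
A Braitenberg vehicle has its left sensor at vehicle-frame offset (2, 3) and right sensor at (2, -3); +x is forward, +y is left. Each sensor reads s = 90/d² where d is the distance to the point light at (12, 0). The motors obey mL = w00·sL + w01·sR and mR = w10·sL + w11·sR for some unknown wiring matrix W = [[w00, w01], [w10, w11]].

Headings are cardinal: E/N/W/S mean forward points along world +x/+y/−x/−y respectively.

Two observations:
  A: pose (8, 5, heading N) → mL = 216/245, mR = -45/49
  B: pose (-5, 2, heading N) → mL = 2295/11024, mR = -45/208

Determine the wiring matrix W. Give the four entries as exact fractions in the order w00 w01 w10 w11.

obs A: pose=(8,5,N) → sL=45/49, sR=9/5, mL=216/245, mR=-45/49
obs B: pose=(-5,2,N) → sL=45/208, sR=45/106, mL=2295/11024, mR=-45/208
sensor matrix S = [[45/49, 9/5], [45/208, 45/106]]; det S = 243/540176
solve [mL_A; mL_B] = S·[w00; w01] and [mR_A; mR_B] = S·[w10; w11]:
  w00 = -1, w01 = 1, w10 = -1, w11 = 0

-1 1 -1 0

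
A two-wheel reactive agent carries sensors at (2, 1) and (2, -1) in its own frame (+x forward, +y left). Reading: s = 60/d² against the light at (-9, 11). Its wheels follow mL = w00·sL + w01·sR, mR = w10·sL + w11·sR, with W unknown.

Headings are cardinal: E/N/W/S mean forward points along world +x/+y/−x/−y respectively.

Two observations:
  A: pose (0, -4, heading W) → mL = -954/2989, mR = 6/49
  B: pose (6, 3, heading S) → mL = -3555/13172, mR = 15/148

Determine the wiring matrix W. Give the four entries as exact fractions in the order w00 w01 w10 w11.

obs A: pose=(0,-4,W) → sL=12/61, sR=12/49, mL=-954/2989, mR=6/49
obs B: pose=(6,3,S) → sL=15/89, sR=15/74, mL=-3555/13172, mR=15/148
sensor matrix S = [[12/61, 12/49], [15/89, 15/74]]; det S = -13770/9842777
solve [mL_A; mL_B] = S·[w00; w01] and [mR_A; mR_B] = S·[w10; w11]:
  w00 = -1, w01 = -1/2, w10 = 0, w11 = 1/2

-1 -1/2 0 1/2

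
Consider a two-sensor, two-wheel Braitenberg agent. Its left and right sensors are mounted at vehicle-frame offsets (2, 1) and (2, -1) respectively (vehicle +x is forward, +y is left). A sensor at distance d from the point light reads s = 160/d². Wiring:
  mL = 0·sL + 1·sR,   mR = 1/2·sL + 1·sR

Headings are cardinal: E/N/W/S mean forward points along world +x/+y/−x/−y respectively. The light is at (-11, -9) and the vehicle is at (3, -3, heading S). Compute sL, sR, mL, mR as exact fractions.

left sensor world pos  = (4, -5); dL² = 241
right sensor world pos = (2, -5); dR² = 185
sL = 160/241 = 160/241
sR = 160/185 = 32/37
mL = 0·sL + 1·sR = 32/37
mR = 1/2·sL + 1·sR = 10672/8917

160/241 32/37 32/37 10672/8917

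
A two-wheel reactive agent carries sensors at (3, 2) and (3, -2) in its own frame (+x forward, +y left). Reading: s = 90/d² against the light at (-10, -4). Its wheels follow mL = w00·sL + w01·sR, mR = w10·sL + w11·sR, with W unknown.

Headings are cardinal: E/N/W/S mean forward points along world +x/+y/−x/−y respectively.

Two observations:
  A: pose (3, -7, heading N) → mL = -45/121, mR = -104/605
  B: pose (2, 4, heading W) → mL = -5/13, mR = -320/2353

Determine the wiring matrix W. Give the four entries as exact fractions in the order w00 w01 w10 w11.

obs A: pose=(3,-7,N) → sL=90/121, sR=2/5, mL=-45/121, mR=-104/605
obs B: pose=(2,4,W) → sL=10/13, sR=90/181, mL=-5/13, mR=-320/2353
sensor matrix S = [[90/121, 2/5], [10/13, 90/181]]; det S = 17696/284713
solve [mL_A; mL_B] = S·[w00; w01] and [mR_A; mR_B] = S·[w10; w11]:
  w00 = -1/2, w01 = 0, w10 = -1/2, w11 = 1/2

-1/2 0 -1/2 1/2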